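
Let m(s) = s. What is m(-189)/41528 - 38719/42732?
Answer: -403999745/443643624 ≈ -0.91064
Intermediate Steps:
m(-189)/41528 - 38719/42732 = -189/41528 - 38719/42732 = -403999745/443643624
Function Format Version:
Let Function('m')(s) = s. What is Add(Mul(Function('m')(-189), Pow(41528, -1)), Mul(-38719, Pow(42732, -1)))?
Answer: Rational(-403999745, 443643624) ≈ -0.91064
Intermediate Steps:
Add(Mul(Function('m')(-189), Pow(41528, -1)), Mul(-38719, Pow(42732, -1))) = Add(Mul(-189, Pow(41528, -1)), Mul(-38719, Pow(42732, -1))) = Add(Mul(-189, Rational(1, 41528)), Mul(-38719, Rational(1, 42732))) = Add(Rational(-189, 41528), Rational(-38719, 42732)) = Rational(-403999745, 443643624)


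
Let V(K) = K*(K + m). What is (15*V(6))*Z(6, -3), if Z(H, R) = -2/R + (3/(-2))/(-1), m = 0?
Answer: 1170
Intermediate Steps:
V(K) = K**2 (V(K) = K*(K + 0) = K*K = K**2)
Z(H, R) = 3/2 - 2/R (Z(H, R) = -2/R + (3*(-1/2))*(-1) = -2/R - 3/2*(-1) = -2/R + 3/2 = 3/2 - 2/R)
(15*V(6))*Z(6, -3) = (15*6**2)*(3/2 - 2/(-3)) = (15*36)*(3/2 - 2*(-1/3)) = 540*(3/2 + 2/3) = 540*(13/6) = 1170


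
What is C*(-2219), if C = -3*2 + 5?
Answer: 2219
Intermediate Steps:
C = -1 (C = -6 + 5 = -1)
C*(-2219) = -1*(-2219) = 2219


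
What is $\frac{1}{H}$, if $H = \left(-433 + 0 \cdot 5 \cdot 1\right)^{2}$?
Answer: $\frac{1}{187489} \approx 5.3336 \cdot 10^{-6}$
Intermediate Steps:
$H = 187489$ ($H = \left(-433 + 0 \cdot 1\right)^{2} = \left(-433 + 0\right)^{2} = \left(-433\right)^{2} = 187489$)
$\frac{1}{H} = \frac{1}{187489}$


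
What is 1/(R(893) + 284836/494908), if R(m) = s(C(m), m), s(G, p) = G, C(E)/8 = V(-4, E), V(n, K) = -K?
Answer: -123727/883834479 ≈ -0.00013999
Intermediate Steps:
C(E) = -8*E (C(E) = 8*(-E) = -8*E)
R(m) = -8*m
1/(R(893) + 284836/494908) = 1/(-8*893 + 284836/494908) = 1/(-7144 + 284836*(1/494908)) = 1/(-7144 + 71209/123727) = 1/(-883834479/123727) = -123727/883834479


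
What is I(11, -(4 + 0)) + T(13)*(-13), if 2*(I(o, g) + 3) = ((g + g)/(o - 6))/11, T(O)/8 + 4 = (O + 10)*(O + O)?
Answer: -3397849/55 ≈ -61779.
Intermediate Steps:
T(O) = -32 + 16*O*(10 + O) (T(O) = -32 + 8*((O + 10)*(O + O)) = -32 + 8*((10 + O)*(2*O)) = -32 + 8*(2*O*(10 + O)) = -32 + 16*O*(10 + O))
I(o, g) = -3 + g/(11*(-6 + o)) (I(o, g) = -3 + (((g + g)/(o - 6))/11)/2 = -3 + (((2*g)/(-6 + o))*(1/11))/2 = -3 + ((2*g/(-6 + o))*(1/11))/2 = -3 + (2*g/(11*(-6 + o)))/2 = -3 + g/(11*(-6 + o)))
I(11, -(4 + 0)) + T(13)*(-13) = (198 - (4 + 0) - 33*11)/(11*(-6 + 11)) + (-32 + 16*13² + 160*13)*(-13) = (1/11)*(198 - 1*4 - 363)/5 + (-32 + 16*169 + 2080)*(-13) = (1/11)*(⅕)*(198 - 4 - 363) + (-32 + 2704 + 2080)*(-13) = (1/11)*(⅕)*(-169) + 4752*(-13) = -169/55 - 61776 = -3397849/55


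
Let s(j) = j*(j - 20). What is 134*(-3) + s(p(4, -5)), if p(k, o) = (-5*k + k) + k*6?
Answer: -498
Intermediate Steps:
p(k, o) = 2*k (p(k, o) = -4*k + 6*k = 2*k)
s(j) = j*(-20 + j)
134*(-3) + s(p(4, -5)) = 134*(-3) + (2*4)*(-20 + 2*4) = -402 + 8*(-20 + 8) = -402 + 8*(-12) = -402 - 96 = -498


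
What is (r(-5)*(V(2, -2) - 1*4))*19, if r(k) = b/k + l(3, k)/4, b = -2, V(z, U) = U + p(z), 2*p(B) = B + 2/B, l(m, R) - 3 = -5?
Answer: 171/20 ≈ 8.5500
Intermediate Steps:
l(m, R) = -2 (l(m, R) = 3 - 5 = -2)
p(B) = 1/B + B/2 (p(B) = (B + 2/B)/2 = 1/B + B/2)
V(z, U) = U + 1/z + z/2 (V(z, U) = U + (1/z + z/2) = U + 1/z + z/2)
r(k) = -½ - 2/k (r(k) = -2/k - 2/4 = -2/k - 2*¼ = -2/k - ½ = -½ - 2/k)
(r(-5)*(V(2, -2) - 1*4))*19 = (((½)*(-4 - 1*(-5))/(-5))*((-2 + 1/2 + (½)*2) - 1*4))*19 = (((½)*(-⅕)*(-4 + 5))*((-2 + ½ + 1) - 4))*19 = (((½)*(-⅕)*1)*(-½ - 4))*19 = -⅒*(-9/2)*19 = (9/20)*19 = 171/20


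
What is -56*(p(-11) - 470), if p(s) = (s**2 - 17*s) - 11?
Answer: 9688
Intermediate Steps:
p(s) = -11 + s**2 - 17*s
-56*(p(-11) - 470) = -56*((-11 + (-11)**2 - 17*(-11)) - 470) = -56*((-11 + 121 + 187) - 470) = -56*(297 - 470) = -56*(-173) = 9688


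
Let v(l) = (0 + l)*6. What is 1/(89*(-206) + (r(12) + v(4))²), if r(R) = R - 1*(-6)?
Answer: -1/16570 ≈ -6.0350e-5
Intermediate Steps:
r(R) = 6 + R (r(R) = R + 6 = 6 + R)
v(l) = 6*l (v(l) = l*6 = 6*l)
1/(89*(-206) + (r(12) + v(4))²) = 1/(89*(-206) + ((6 + 12) + 6*4)²) = 1/(-18334 + (18 + 24)²) = 1/(-18334 + 42²) = 1/(-18334 + 1764) = 1/(-16570) = -1/16570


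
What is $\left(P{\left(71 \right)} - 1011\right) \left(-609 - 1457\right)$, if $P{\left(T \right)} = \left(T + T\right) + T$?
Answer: $1648668$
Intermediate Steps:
$P{\left(T \right)} = 3 T$ ($P{\left(T \right)} = 2 T + T = 3 T$)
$\left(P{\left(71 \right)} - 1011\right) \left(-609 - 1457\right) = \left(3 \cdot 71 - 1011\right) \left(-609 - 1457\right) = \left(213 - 1011\right) \left(-2066\right) = \left(-798\right) \left(-2066\right) = 1648668$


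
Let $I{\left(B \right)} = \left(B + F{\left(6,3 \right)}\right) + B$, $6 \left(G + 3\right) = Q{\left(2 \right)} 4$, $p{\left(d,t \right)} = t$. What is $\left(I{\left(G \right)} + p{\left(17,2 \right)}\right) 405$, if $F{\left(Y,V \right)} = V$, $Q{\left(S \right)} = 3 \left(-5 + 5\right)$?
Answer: $-405$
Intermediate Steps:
$Q{\left(S \right)} = 0$ ($Q{\left(S \right)} = 3 \cdot 0 = 0$)
$G = -3$ ($G = -3 + \frac{0 \cdot 4}{6} = -3 + \frac{1}{6} \cdot 0 = -3 + 0 = -3$)
$I{\left(B \right)} = 3 + 2 B$ ($I{\left(B \right)} = \left(B + 3\right) + B = \left(3 + B\right) + B = 3 + 2 B$)
$\left(I{\left(G \right)} + p{\left(17,2 \right)}\right) 405 = \left(\left(3 + 2 \left(-3\right)\right) + 2\right) 405 = \left(\left(3 - 6\right) + 2\right) 405 = \left(-3 + 2\right) 405 = \left(-1\right) 405 = -405$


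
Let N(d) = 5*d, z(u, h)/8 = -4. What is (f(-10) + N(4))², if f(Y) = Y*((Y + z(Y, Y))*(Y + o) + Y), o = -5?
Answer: 38192400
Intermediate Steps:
z(u, h) = -32 (z(u, h) = 8*(-4) = -32)
f(Y) = Y*(Y + (-32 + Y)*(-5 + Y)) (f(Y) = Y*((Y - 32)*(Y - 5) + Y) = Y*((-32 + Y)*(-5 + Y) + Y) = Y*(Y + (-32 + Y)*(-5 + Y)))
(f(-10) + N(4))² = (-10*(160 + (-10)² - 36*(-10)) + 5*4)² = (-10*(160 + 100 + 360) + 20)² = (-10*620 + 20)² = (-6200 + 20)² = (-6180)² = 38192400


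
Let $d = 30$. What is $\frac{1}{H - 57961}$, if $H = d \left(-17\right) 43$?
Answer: $- \frac{1}{79891} \approx -1.2517 \cdot 10^{-5}$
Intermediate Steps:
$H = -21930$ ($H = 30 \left(-17\right) 43 = \left(-510\right) 43 = -21930$)
$\frac{1}{H - 57961} = \frac{1}{-21930 - 57961} = \frac{1}{-79891} = - \frac{1}{79891}$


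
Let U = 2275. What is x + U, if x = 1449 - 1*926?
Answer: 2798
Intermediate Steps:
x = 523 (x = 1449 - 926 = 523)
x + U = 523 + 2275 = 2798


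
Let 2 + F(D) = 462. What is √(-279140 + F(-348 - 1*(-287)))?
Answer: 2*I*√69670 ≈ 527.9*I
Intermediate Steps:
F(D) = 460 (F(D) = -2 + 462 = 460)
√(-279140 + F(-348 - 1*(-287))) = √(-279140 + 460) = √(-278680) = 2*I*√69670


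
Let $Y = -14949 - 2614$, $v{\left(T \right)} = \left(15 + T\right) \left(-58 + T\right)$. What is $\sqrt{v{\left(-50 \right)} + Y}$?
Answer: $i \sqrt{13783} \approx 117.4 i$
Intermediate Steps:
$v{\left(T \right)} = \left(-58 + T\right) \left(15 + T\right)$
$Y = -17563$ ($Y = -14949 - 2614 = -17563$)
$\sqrt{v{\left(-50 \right)} + Y} = \sqrt{\left(-870 + \left(-50\right)^{2} - -2150\right) - 17563} = \sqrt{\left(-870 + 2500 + 2150\right) - 17563} = \sqrt{3780 - 17563} = \sqrt{-13783} = i \sqrt{13783}$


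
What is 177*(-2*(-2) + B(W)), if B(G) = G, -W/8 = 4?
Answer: -4956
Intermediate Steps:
W = -32 (W = -8*4 = -32)
177*(-2*(-2) + B(W)) = 177*(-2*(-2) - 32) = 177*(4 - 32) = 177*(-28) = -4956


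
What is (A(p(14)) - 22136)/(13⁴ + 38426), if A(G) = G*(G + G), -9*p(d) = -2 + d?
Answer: -199192/602883 ≈ -0.33040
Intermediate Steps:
p(d) = 2/9 - d/9 (p(d) = -(-2 + d)/9 = 2/9 - d/9)
A(G) = 2*G² (A(G) = G*(2*G) = 2*G²)
(A(p(14)) - 22136)/(13⁴ + 38426) = (2*(2/9 - ⅑*14)² - 22136)/(13⁴ + 38426) = (2*(2/9 - 14/9)² - 22136)/(28561 + 38426) = (2*(-4/3)² - 22136)/66987 = (2*(16/9) - 22136)*(1/66987) = (32/9 - 22136)*(1/66987) = -199192/9*1/66987 = -199192/602883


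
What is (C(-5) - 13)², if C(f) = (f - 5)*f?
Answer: 1369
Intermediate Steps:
C(f) = f*(-5 + f) (C(f) = (-5 + f)*f = f*(-5 + f))
(C(-5) - 13)² = (-5*(-5 - 5) - 13)² = (-5*(-10) - 13)² = (50 - 13)² = 37² = 1369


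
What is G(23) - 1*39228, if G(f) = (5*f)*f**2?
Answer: 21607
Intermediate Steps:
G(f) = 5*f**3
G(23) - 1*39228 = 5*23**3 - 1*39228 = 5*12167 - 39228 = 60835 - 39228 = 21607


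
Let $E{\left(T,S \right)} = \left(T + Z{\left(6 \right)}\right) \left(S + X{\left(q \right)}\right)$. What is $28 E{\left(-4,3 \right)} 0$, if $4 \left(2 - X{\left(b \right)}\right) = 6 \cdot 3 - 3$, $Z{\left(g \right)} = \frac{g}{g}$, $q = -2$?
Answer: $0$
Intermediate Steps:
$Z{\left(g \right)} = 1$
$X{\left(b \right)} = - \frac{7}{4}$ ($X{\left(b \right)} = 2 - \frac{6 \cdot 3 - 3}{4} = 2 - \frac{18 - 3}{4} = 2 - \frac{15}{4} = - \frac{7}{4}$)
$E{\left(T,S \right)} = \left(1 + T\right) \left(- \frac{7}{4} + S\right)$ ($E{\left(T,S \right)} = \left(T + 1\right) \left(S - \frac{7}{4}\right) = \left(1 + T\right) \left(- \frac{7}{4} + S\right)$)
$28 E{\left(-4,3 \right)} 0 = 28 \left(- \frac{7}{4} + 3 - -7 + 3 \left(-4\right)\right) 0 = 28 \left(- \frac{7}{4} + 3 + 7 - 12\right) 0 = 28 \left(- \frac{15}{4}\right) 0 = \left(-105\right) 0 = 0$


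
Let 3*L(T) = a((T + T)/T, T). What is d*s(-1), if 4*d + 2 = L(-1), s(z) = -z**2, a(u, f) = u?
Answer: 1/3 ≈ 0.33333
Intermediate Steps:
L(T) = 2/3 (L(T) = ((T + T)/T)/3 = ((2*T)/T)/3 = (1/3)*2 = 2/3)
d = -1/3 (d = -1/2 + (1/4)*(2/3) = -1/2 + 1/6 = -1/3 ≈ -0.33333)
d*s(-1) = -(-1)*(-1)**2/3 = -(-1)/3 = -1/3*(-1) = 1/3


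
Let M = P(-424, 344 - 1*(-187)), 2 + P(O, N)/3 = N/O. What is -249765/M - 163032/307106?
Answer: 5420326915796/211749587 ≈ 25598.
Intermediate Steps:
P(O, N) = -6 + 3*N/O (P(O, N) = -6 + 3*(N/O) = -6 + 3*N/O)
M = -4137/424 (M = -6 + 3*(344 - 1*(-187))/(-424) = -6 + 3*(344 + 187)*(-1/424) = -6 + 3*531*(-1/424) = -6 - 1593/424 = -4137/424 ≈ -9.7571)
-249765/M - 163032/307106 = -249765/(-4137/424) - 163032/307106 = -249765*(-424/4137) - 163032*1/307106 = 35300120/1379 - 81516/153553 = 5420326915796/211749587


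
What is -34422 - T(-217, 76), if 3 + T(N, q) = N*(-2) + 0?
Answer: -34853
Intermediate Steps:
T(N, q) = -3 - 2*N (T(N, q) = -3 + (N*(-2) + 0) = -3 + (-2*N + 0) = -3 - 2*N)
-34422 - T(-217, 76) = -34422 - (-3 - 2*(-217)) = -34422 - (-3 + 434) = -34422 - 1*431 = -34422 - 431 = -34853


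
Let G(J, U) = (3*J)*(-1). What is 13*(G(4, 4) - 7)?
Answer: -247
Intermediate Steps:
G(J, U) = -3*J
13*(G(4, 4) - 7) = 13*(-3*4 - 7) = 13*(-12 - 7) = 13*(-19) = -247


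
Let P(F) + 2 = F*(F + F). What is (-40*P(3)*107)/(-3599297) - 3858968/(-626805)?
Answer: 13932495551896/2256057356085 ≈ 6.1756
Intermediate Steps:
P(F) = -2 + 2*F² (P(F) = -2 + F*(F + F) = -2 + F*(2*F) = -2 + 2*F²)
(-40*P(3)*107)/(-3599297) - 3858968/(-626805) = (-40*(-2 + 2*3²)*107)/(-3599297) - 3858968/(-626805) = (-40*(-2 + 2*9)*107)*(-1/3599297) - 3858968*(-1/626805) = (-40*(-2 + 18)*107)*(-1/3599297) + 3858968/626805 = (-40*16*107)*(-1/3599297) + 3858968/626805 = -640*107*(-1/3599297) + 3858968/626805 = -68480*(-1/3599297) + 3858968/626805 = 68480/3599297 + 3858968/626805 = 13932495551896/2256057356085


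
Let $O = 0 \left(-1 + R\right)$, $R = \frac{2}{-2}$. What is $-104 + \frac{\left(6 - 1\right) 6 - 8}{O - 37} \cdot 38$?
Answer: $- \frac{4684}{37} \approx -126.59$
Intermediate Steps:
$R = -1$ ($R = 2 \left(- \frac{1}{2}\right) = -1$)
$O = 0$ ($O = 0 \left(-1 - 1\right) = 0 \left(-2\right) = 0$)
$-104 + \frac{\left(6 - 1\right) 6 - 8}{O - 37} \cdot 38 = -104 + \frac{\left(6 - 1\right) 6 - 8}{0 - 37} \cdot 38 = -104 + \frac{5 \cdot 6 - 8}{-37} \cdot 38 = -104 + \left(30 - 8\right) \left(- \frac{1}{37}\right) 38 = -104 + 22 \left(- \frac{1}{37}\right) 38 = -104 - \frac{836}{37} = - \frac{4684}{37}$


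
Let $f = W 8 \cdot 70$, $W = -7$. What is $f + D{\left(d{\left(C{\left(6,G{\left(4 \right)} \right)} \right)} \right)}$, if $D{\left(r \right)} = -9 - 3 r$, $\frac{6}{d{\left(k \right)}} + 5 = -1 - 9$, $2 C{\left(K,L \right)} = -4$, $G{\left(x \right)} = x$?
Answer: $- \frac{19639}{5} \approx -3927.8$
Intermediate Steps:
$C{\left(K,L \right)} = -2$ ($C{\left(K,L \right)} = \frac{1}{2} \left(-4\right) = -2$)
$d{\left(k \right)} = - \frac{2}{5}$ ($d{\left(k \right)} = \frac{6}{-5 - 10} = \frac{6}{-15} = 6 \left(- \frac{1}{15}\right) = - \frac{2}{5}$)
$f = -3920$ ($f = \left(-7\right) 8 \cdot 70 = \left(-56\right) 70 = -3920$)
$f + D{\left(d{\left(C{\left(6,G{\left(4 \right)} \right)} \right)} \right)} = -3920 - \frac{39}{5} = - \frac{19639}{5}$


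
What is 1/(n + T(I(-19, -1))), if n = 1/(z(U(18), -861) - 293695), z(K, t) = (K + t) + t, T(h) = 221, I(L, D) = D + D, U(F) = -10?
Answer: 295427/65289366 ≈ 0.0045249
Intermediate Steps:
I(L, D) = 2*D
z(K, t) = K + 2*t
n = -1/295427 (n = 1/((-10 + 2*(-861)) - 293695) = 1/((-10 - 1722) - 293695) = 1/(-1732 - 293695) = 1/(-295427) = -1/295427 ≈ -3.3849e-6)
1/(n + T(I(-19, -1))) = 1/(-1/295427 + 221) = 1/(65289366/295427) = 295427/65289366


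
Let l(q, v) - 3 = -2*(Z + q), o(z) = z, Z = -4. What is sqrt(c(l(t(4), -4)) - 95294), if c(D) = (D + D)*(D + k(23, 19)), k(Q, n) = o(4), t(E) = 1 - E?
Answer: 2*I*sqrt(23645) ≈ 307.54*I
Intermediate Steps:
k(Q, n) = 4
l(q, v) = 11 - 2*q (l(q, v) = 3 - 2*(-4 + q) = 3 + (8 - 2*q) = 11 - 2*q)
c(D) = 2*D*(4 + D) (c(D) = (D + D)*(D + 4) = (2*D)*(4 + D) = 2*D*(4 + D))
sqrt(c(l(t(4), -4)) - 95294) = sqrt(2*(11 - 2*(1 - 1*4))*(4 + (11 - 2*(1 - 1*4))) - 95294) = sqrt(2*(11 - 2*(1 - 4))*(4 + (11 - 2*(1 - 4))) - 95294) = sqrt(2*(11 - 2*(-3))*(4 + (11 - 2*(-3))) - 95294) = sqrt(2*(11 + 6)*(4 + (11 + 6)) - 95294) = sqrt(2*17*(4 + 17) - 95294) = sqrt(2*17*21 - 95294) = sqrt(714 - 95294) = sqrt(-94580) = 2*I*sqrt(23645)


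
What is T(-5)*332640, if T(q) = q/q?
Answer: 332640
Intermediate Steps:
T(q) = 1
T(-5)*332640 = 1*332640 = 332640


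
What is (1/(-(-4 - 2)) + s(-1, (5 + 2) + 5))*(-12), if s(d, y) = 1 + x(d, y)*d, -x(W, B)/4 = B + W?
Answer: -542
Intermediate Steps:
x(W, B) = -4*B - 4*W (x(W, B) = -4*(B + W) = -4*B - 4*W)
s(d, y) = 1 + d*(-4*d - 4*y) (s(d, y) = 1 + (-4*y - 4*d)*d = 1 + (-4*d - 4*y)*d = 1 + d*(-4*d - 4*y))
(1/(-(-4 - 2)) + s(-1, (5 + 2) + 5))*(-12) = (1/(-(-4 - 2)) + (1 - 4*(-1)*(-1 + ((5 + 2) + 5))))*(-12) = (1/(-1*(-6)) + (1 - 4*(-1)*(-1 + (7 + 5))))*(-12) = (1/6 + (1 - 4*(-1)*(-1 + 12)))*(-12) = (⅙ + (1 - 4*(-1)*11))*(-12) = (⅙ + (1 + 44))*(-12) = (⅙ + 45)*(-12) = (271/6)*(-12) = -542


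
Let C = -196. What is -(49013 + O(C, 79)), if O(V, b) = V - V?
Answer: -49013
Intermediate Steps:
O(V, b) = 0
-(49013 + O(C, 79)) = -(49013 + 0) = -1*49013 = -49013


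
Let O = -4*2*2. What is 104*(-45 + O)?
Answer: -6344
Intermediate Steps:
O = -16 (O = -8*2 = -16)
104*(-45 + O) = 104*(-45 - 16) = 104*(-61) = -6344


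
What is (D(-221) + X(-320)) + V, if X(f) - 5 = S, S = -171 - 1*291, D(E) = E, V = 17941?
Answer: 17263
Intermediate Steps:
S = -462 (S = -171 - 291 = -462)
X(f) = -457 (X(f) = 5 - 462 = -457)
(D(-221) + X(-320)) + V = (-221 - 457) + 17941 = -678 + 17941 = 17263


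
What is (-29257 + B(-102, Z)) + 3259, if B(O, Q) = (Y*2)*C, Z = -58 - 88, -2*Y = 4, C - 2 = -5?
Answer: -25986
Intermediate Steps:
C = -3 (C = 2 - 5 = -3)
Y = -2 (Y = -1/2*4 = -2)
Z = -146
B(O, Q) = 12 (B(O, Q) = -2*2*(-3) = -4*(-3) = 12)
(-29257 + B(-102, Z)) + 3259 = (-29257 + 12) + 3259 = -29245 + 3259 = -25986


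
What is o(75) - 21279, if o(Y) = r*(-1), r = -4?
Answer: -21275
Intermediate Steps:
o(Y) = 4 (o(Y) = -4*(-1) = 4)
o(75) - 21279 = 4 - 21279 = -21275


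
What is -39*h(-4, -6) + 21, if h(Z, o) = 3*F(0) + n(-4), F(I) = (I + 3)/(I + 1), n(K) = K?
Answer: -174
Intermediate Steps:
F(I) = (3 + I)/(1 + I)
h(Z, o) = 5 (h(Z, o) = 3*((3 + 0)/(1 + 0)) - 4 = 3*(3/1) - 4 = 3*(1*3) - 4 = 3*3 - 4 = 9 - 4 = 5)
-39*h(-4, -6) + 21 = -39*5 + 21 = -195 + 21 = -174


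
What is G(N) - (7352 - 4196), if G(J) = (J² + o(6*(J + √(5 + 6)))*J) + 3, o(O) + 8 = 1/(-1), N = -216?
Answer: 45447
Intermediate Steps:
o(O) = -9 (o(O) = -8 + 1/(-1) = -8 - 1 = -9)
G(J) = 3 + J² - 9*J (G(J) = (J² - 9*J) + 3 = 3 + J² - 9*J)
G(N) - (7352 - 4196) = (3 + (-216)² - 9*(-216)) - (7352 - 4196) = (3 + 46656 + 1944) - 1*3156 = 48603 - 3156 = 45447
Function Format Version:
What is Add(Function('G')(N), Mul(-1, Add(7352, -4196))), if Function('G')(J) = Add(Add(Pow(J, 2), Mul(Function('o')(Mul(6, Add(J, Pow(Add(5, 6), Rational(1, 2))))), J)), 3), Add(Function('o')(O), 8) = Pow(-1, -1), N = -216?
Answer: 45447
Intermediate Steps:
Function('o')(O) = -9 (Function('o')(O) = Add(-8, Pow(-1, -1)) = Add(-8, -1) = -9)
Function('G')(J) = Add(3, Pow(J, 2), Mul(-9, J)) (Function('G')(J) = Add(Add(Pow(J, 2), Mul(-9, J)), 3) = Add(3, Pow(J, 2), Mul(-9, J)))
Add(Function('G')(N), Mul(-1, Add(7352, -4196))) = Add(Add(3, Pow(-216, 2), Mul(-9, -216)), Mul(-1, Add(7352, -4196))) = Add(Add(3, 46656, 1944), Mul(-1, 3156)) = Add(48603, -3156) = 45447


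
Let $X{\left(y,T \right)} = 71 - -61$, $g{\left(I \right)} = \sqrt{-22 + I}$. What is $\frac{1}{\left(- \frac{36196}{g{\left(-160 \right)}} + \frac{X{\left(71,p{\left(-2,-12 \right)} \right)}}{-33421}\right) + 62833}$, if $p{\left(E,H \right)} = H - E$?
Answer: $\frac{6386575368826471}{402019359852402050739} - \frac{20214800735618 i \sqrt{182}}{402019359852402050739} \approx 1.5886 \cdot 10^{-5} - 6.7836 \cdot 10^{-7} i$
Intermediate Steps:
$X{\left(y,T \right)} = 132$ ($X{\left(y,T \right)} = 71 + 61 = 132$)
$\frac{1}{\left(- \frac{36196}{g{\left(-160 \right)}} + \frac{X{\left(71,p{\left(-2,-12 \right)} \right)}}{-33421}\right) + 62833} = \frac{1}{\left(- \frac{36196}{\sqrt{-22 - 160}} + \frac{132}{-33421}\right) + 62833} = \frac{1}{\left(- \frac{36196}{\sqrt{-182}} + 132 \left(- \frac{1}{33421}\right)\right) + 62833} = \frac{1}{\left(- \frac{36196}{i \sqrt{182}} - \frac{132}{33421}\right) + 62833} = \frac{1}{\left(- 36196 \left(- \frac{i \sqrt{182}}{182}\right) - \frac{132}{33421}\right) + 62833} = \frac{1}{\left(\frac{18098 i \sqrt{182}}{91} - \frac{132}{33421}\right) + 62833} = \frac{1}{\left(- \frac{132}{33421} + \frac{18098 i \sqrt{182}}{91}\right) + 62833} = \frac{1}{\frac{2099941561}{33421} + \frac{18098 i \sqrt{182}}{91}}$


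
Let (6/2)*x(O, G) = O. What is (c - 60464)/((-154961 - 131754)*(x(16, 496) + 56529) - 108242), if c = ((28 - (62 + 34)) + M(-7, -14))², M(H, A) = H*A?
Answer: 178692/48628048871 ≈ 3.6747e-6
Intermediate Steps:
x(O, G) = O/3
M(H, A) = A*H
c = 900 (c = ((28 - (62 + 34)) - 14*(-7))² = ((28 - 1*96) + 98)² = ((28 - 96) + 98)² = (-68 + 98)² = 30² = 900)
(c - 60464)/((-154961 - 131754)*(x(16, 496) + 56529) - 108242) = (900 - 60464)/((-154961 - 131754)*((⅓)*16 + 56529) - 108242) = -59564/(-286715*(16/3 + 56529) - 108242) = -59564/(-286715*169603/3 - 108242) = -59564/(-48627724145/3 - 108242) = -59564/(-48628048871/3) = -59564*(-3/48628048871) = 178692/48628048871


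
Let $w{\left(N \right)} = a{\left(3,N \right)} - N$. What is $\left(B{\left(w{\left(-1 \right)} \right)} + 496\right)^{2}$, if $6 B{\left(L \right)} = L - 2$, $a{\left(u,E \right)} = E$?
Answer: $\frac{2211169}{9} \approx 2.4569 \cdot 10^{5}$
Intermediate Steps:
$w{\left(N \right)} = 0$ ($w{\left(N \right)} = N - N = 0$)
$B{\left(L \right)} = - \frac{1}{3} + \frac{L}{6}$ ($B{\left(L \right)} = \frac{L - 2}{6} = \frac{-2 + L}{6} = - \frac{1}{3} + \frac{L}{6}$)
$\left(B{\left(w{\left(-1 \right)} \right)} + 496\right)^{2} = \left(\left(- \frac{1}{3} + \frac{1}{6} \cdot 0\right) + 496\right)^{2} = \left(\left(- \frac{1}{3} + 0\right) + 496\right)^{2} = \left(- \frac{1}{3} + 496\right)^{2} = \left(\frac{1487}{3}\right)^{2} = \frac{2211169}{9}$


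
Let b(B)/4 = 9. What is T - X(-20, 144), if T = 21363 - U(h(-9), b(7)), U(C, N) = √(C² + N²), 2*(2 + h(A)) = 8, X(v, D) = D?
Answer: 21219 - 10*√13 ≈ 21183.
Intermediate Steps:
b(B) = 36 (b(B) = 4*9 = 36)
h(A) = 2 (h(A) = -2 + (½)*8 = -2 + 4 = 2)
T = 21363 - 10*√13 (T = 21363 - √(2² + 36²) = 21363 - √(4 + 1296) = 21363 - √1300 = 21363 - 10*√13 ≈ 21327.)
T - X(-20, 144) = (21363 - 10*√13) - 1*144 = (21363 - 10*√13) - 144 = 21219 - 10*√13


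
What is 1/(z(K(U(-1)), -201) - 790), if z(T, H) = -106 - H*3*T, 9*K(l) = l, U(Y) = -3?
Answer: -1/1097 ≈ -0.00091158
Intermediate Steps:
K(l) = l/9
z(T, H) = -106 - 3*H*T
1/(z(K(U(-1)), -201) - 790) = 1/((-106 - 3*(-201)*(1/9)*(-3)) - 790) = 1/((-106 - 3*(-201)*(-1/3)) - 790) = 1/((-106 - 201) - 790) = 1/(-307 - 790) = 1/(-1097) = -1/1097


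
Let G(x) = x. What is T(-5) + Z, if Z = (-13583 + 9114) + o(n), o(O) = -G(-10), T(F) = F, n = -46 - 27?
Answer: -4464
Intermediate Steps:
n = -73
o(O) = 10 (o(O) = -1*(-10) = 10)
Z = -4459 (Z = (-13583 + 9114) + 10 = -4469 + 10 = -4459)
T(-5) + Z = -5 - 4459 = -4464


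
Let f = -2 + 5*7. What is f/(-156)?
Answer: -11/52 ≈ -0.21154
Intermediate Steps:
f = 33 (f = -2 + 35 = 33)
f/(-156) = 33/(-156) = -1/156*33 = -11/52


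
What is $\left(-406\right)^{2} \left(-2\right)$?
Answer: $-329672$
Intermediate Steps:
$\left(-406\right)^{2} \left(-2\right) = 164836 \left(-2\right) = -329672$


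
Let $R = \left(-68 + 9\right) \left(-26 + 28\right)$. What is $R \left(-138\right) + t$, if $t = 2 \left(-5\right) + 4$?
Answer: $16278$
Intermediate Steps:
$t = -6$ ($t = -10 + 4 = -6$)
$R = -118$ ($R = \left(-59\right) 2 = -118$)
$R \left(-138\right) + t = \left(-118\right) \left(-138\right) - 6 = 16284 - 6 = 16278$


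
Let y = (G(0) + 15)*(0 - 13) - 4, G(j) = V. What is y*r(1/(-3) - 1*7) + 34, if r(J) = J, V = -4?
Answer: 1112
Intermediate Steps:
G(j) = -4
y = -147 (y = (-4 + 15)*(0 - 13) - 4 = 11*(-13) - 4 = -143 - 4 = -147)
y*r(1/(-3) - 1*7) + 34 = -147*(1/(-3) - 1*7) + 34 = -147*(1*(-1/3) - 7) + 34 = -147*(-1/3 - 7) + 34 = -147*(-22/3) + 34 = 1078 + 34 = 1112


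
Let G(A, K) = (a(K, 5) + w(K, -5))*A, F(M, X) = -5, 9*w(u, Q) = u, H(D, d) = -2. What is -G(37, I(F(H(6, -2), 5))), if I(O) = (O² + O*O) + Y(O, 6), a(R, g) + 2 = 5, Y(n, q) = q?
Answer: -3071/9 ≈ -341.22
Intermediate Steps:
w(u, Q) = u/9
a(R, g) = 3 (a(R, g) = -2 + 5 = 3)
I(O) = 6 + 2*O² (I(O) = (O² + O*O) + 6 = (O² + O²) + 6 = 2*O² + 6 = 6 + 2*O²)
G(A, K) = A*(3 + K/9) (G(A, K) = (3 + K/9)*A = A*(3 + K/9))
-G(37, I(F(H(6, -2), 5))) = -37*(27 + (6 + 2*(-5)²))/9 = -37*(27 + (6 + 2*25))/9 = -37*(27 + (6 + 50))/9 = -37*(27 + 56)/9 = -37*83/9 = -1*3071/9 = -3071/9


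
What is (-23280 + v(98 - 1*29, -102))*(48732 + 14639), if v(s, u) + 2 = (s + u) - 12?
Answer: -1478255317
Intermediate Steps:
v(s, u) = -14 + s + u (v(s, u) = -2 + ((s + u) - 12) = -2 + (-12 + s + u) = -14 + s + u)
(-23280 + v(98 - 1*29, -102))*(48732 + 14639) = (-23280 + (-14 + (98 - 1*29) - 102))*(48732 + 14639) = (-23280 + (-14 + (98 - 29) - 102))*63371 = (-23280 + (-14 + 69 - 102))*63371 = (-23280 - 47)*63371 = -23327*63371 = -1478255317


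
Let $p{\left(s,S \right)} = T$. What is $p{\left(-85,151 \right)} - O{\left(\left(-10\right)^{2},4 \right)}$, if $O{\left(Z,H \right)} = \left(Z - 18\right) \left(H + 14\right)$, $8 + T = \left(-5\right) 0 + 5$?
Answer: $-1479$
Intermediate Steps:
$T = -3$ ($T = -8 + \left(\left(-5\right) 0 + 5\right) = -8 + \left(0 + 5\right) = -8 + 5 = -3$)
$p{\left(s,S \right)} = -3$
$O{\left(Z,H \right)} = \left(-18 + Z\right) \left(14 + H\right)$
$p{\left(-85,151 \right)} - O{\left(\left(-10\right)^{2},4 \right)} = -3 - \left(-252 - 72 + 14 \left(-10\right)^{2} + 4 \left(-10\right)^{2}\right) = -3 - \left(-252 - 72 + 14 \cdot 100 + 4 \cdot 100\right) = -3 - \left(-252 - 72 + 1400 + 400\right) = -3 - 1476 = -1479$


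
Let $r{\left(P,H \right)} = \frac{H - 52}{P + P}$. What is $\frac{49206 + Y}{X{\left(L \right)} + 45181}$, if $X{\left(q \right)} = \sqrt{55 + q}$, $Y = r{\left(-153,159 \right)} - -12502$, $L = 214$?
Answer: $\frac{853132084921}{624644682552} - \frac{18882541 \sqrt{269}}{624644682552} \approx 1.3653$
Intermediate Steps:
$r{\left(P,H \right)} = \frac{-52 + H}{2 P}$
$Y = \frac{3825505}{306}$ ($Y = \frac{-52 + 159}{2 \left(-153\right)} - -12502 = \frac{1}{2} \left(- \frac{1}{153}\right) 107 + 12502 = - \frac{107}{306} + 12502 = \frac{3825505}{306} \approx 12502.0$)
$\frac{49206 + Y}{X{\left(L \right)} + 45181} = \frac{49206 + \frac{3825505}{306}}{\sqrt{55 + 214} + 45181} = \frac{18882541}{306 \left(\sqrt{269} + 45181\right)} = \frac{18882541}{306 \left(45181 + \sqrt{269}\right)}$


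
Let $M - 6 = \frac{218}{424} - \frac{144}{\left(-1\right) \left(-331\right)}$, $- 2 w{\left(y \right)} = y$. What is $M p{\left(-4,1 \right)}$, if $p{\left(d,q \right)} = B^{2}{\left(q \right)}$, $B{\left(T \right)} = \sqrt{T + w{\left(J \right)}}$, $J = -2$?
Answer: $\frac{426583}{35086} \approx 12.158$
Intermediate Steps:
$w{\left(y \right)} = - \frac{y}{2}$
$B{\left(T \right)} = \sqrt{1 + T}$ ($B{\left(T \right)} = \sqrt{T - -1} = \sqrt{T + 1} = \sqrt{1 + T}$)
$p{\left(d,q \right)} = 1 + q$ ($p{\left(d,q \right)} = \left(\sqrt{1 + q}\right)^{2} = 1 + q$)
$M = \frac{426583}{70172}$ ($M = 6 + \left(\frac{218}{424} - \frac{144}{\left(-1\right) \left(-331\right)}\right) = 6 + \left(218 \cdot \frac{1}{424} - \frac{144}{331}\right) = 6 + \left(\frac{109}{212} - \frac{144}{331}\right) = 6 + \frac{5551}{70172} = \frac{426583}{70172} \approx 6.0791$)
$M p{\left(-4,1 \right)} = \frac{426583 \left(1 + 1\right)}{70172} = \frac{426583}{70172} \cdot 2 = \frac{426583}{35086}$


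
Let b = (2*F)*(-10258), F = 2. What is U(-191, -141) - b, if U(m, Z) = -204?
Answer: 40828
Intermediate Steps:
b = -41032 (b = (2*2)*(-10258) = 4*(-10258) = -41032)
U(-191, -141) - b = -204 - 1*(-41032) = -204 + 41032 = 40828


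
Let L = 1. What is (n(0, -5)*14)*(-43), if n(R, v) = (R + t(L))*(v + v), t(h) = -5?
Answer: -30100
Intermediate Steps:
n(R, v) = 2*v*(-5 + R) (n(R, v) = (R - 5)*(v + v) = (-5 + R)*(2*v) = 2*v*(-5 + R))
(n(0, -5)*14)*(-43) = ((2*(-5)*(-5 + 0))*14)*(-43) = ((2*(-5)*(-5))*14)*(-43) = (50*14)*(-43) = 700*(-43) = -30100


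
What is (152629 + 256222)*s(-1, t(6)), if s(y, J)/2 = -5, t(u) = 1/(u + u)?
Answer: -4088510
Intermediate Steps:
t(u) = 1/(2*u)
s(y, J) = -10 (s(y, J) = 2*(-5) = -10)
(152629 + 256222)*s(-1, t(6)) = (152629 + 256222)*(-10) = 408851*(-10) = -4088510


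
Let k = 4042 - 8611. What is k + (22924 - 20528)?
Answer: -2173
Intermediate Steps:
k = -4569
k + (22924 - 20528) = -4569 + (22924 - 20528) = -4569 + 2396 = -2173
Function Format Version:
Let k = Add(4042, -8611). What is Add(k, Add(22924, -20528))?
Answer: -2173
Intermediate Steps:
k = -4569
Add(k, Add(22924, -20528)) = Add(-4569, Add(22924, -20528)) = Add(-4569, 2396) = -2173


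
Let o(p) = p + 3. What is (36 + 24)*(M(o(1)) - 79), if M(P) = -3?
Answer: -4920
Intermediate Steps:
o(p) = 3 + p
(36 + 24)*(M(o(1)) - 79) = (36 + 24)*(-3 - 79) = 60*(-82) = -4920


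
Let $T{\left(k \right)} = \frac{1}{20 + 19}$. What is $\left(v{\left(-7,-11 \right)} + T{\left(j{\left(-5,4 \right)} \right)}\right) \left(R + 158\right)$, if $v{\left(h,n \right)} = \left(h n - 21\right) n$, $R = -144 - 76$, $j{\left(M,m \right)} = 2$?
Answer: $\frac{1489426}{39} \approx 38190.0$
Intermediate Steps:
$T{\left(k \right)} = \frac{1}{39}$
$R = -220$ ($R = -144 - 76 = -220$)
$v{\left(h,n \right)} = n \left(-21 + h n\right)$ ($v{\left(h,n \right)} = \left(-21 + h n\right) n = n \left(-21 + h n\right)$)
$\left(v{\left(-7,-11 \right)} + T{\left(j{\left(-5,4 \right)} \right)}\right) \left(R + 158\right) = \left(- 11 \left(-21 - -77\right) + \frac{1}{39}\right) \left(-220 + 158\right) = \left(- 11 \left(-21 + 77\right) + \frac{1}{39}\right) \left(-62\right) = \left(\left(-11\right) 56 + \frac{1}{39}\right) \left(-62\right) = \left(-616 + \frac{1}{39}\right) \left(-62\right) = \left(- \frac{24023}{39}\right) \left(-62\right) = \frac{1489426}{39}$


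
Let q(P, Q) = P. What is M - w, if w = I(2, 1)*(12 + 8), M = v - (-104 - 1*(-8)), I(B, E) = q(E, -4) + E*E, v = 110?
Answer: 166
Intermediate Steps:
I(B, E) = E + E² (I(B, E) = E + E*E = E + E²)
M = 206 (M = 110 - (-104 - 1*(-8)) = 110 - (-104 + 8) = 110 - 1*(-96) = 110 + 96 = 206)
w = 40 (w = (1*(1 + 1))*(12 + 8) = (1*2)*20 = 2*20 = 40)
M - w = 206 - 1*40 = 206 - 40 = 166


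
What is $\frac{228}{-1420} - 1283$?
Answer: $- \frac{455522}{355} \approx -1283.2$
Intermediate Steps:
$\frac{228}{-1420} - 1283 = 228 \left(- \frac{1}{1420}\right) - 1283 = - \frac{57}{355} - 1283 = - \frac{455522}{355}$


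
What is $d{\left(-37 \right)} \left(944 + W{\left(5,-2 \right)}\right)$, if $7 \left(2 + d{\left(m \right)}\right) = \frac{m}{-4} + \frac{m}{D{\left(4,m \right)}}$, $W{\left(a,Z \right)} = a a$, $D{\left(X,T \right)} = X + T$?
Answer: $- \frac{154717}{308} \approx -502.33$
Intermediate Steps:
$D{\left(X,T \right)} = T + X$
$W{\left(a,Z \right)} = a^{2}$
$d{\left(m \right)} = -2 - \frac{m}{28} + \frac{m}{7 \left(4 + m\right)}$ ($d{\left(m \right)} = -2 + \frac{\frac{m}{-4} + \frac{m}{m + 4}}{7} = -2 + \frac{m \left(- \frac{1}{4}\right) + \frac{m}{4 + m}}{7} = -2 + \frac{- \frac{m}{4} + \frac{m}{4 + m}}{7} = -2 - \left(\frac{m}{28} - \frac{m}{7 \left(4 + m\right)}\right) = -2 - \frac{m}{28} + \frac{m}{7 \left(4 + m\right)}$)
$d{\left(-37 \right)} \left(944 + W{\left(5,-2 \right)}\right) = \frac{-224 - \left(-37\right)^{2} - -2072}{28 \left(4 - 37\right)} \left(944 + 5^{2}\right) = \frac{-224 - 1369 + 2072}{28 \left(-33\right)} \left(944 + 25\right) = \frac{1}{28} \left(- \frac{1}{33}\right) \left(-224 - 1369 + 2072\right) 969 = \frac{1}{28} \left(- \frac{1}{33}\right) 479 \cdot 969 = \left(- \frac{479}{924}\right) 969 = - \frac{154717}{308}$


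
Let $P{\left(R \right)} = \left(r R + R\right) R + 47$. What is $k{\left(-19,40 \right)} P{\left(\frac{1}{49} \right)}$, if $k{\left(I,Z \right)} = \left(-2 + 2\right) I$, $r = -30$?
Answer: $0$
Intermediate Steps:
$P{\left(R \right)} = 47 - 29 R^{2}$ ($P{\left(R \right)} = \left(- 30 R + R\right) R + 47 = - 29 R R + 47 = - 29 R^{2} + 47 = 47 - 29 R^{2}$)
$k{\left(I,Z \right)} = 0$ ($k{\left(I,Z \right)} = 0 I = 0$)
$k{\left(-19,40 \right)} P{\left(\frac{1}{49} \right)} = 0 \left(47 - 29 \left(\frac{1}{49}\right)^{2}\right) = 0 \left(47 - \frac{29}{2401}\right) = 0 \cdot \frac{112818}{2401} = 0$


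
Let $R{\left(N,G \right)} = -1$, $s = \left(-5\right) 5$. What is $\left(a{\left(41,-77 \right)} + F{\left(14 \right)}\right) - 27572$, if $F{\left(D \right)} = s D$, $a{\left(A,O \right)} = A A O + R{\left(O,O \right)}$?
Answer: $-157360$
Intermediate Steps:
$s = -25$
$a{\left(A,O \right)} = -1 + O A^{2}$ ($a{\left(A,O \right)} = A A O - 1 = A^{2} O - 1 = O A^{2} - 1 = -1 + O A^{2}$)
$F{\left(D \right)} = - 25 D$
$\left(a{\left(41,-77 \right)} + F{\left(14 \right)}\right) - 27572 = \left(\left(-1 - 77 \cdot 41^{2}\right) - 350\right) - 27572 = \left(\left(-1 - 129437\right) - 350\right) - 27572 = \left(-129438 - 350\right) - 27572 = -129788 - 27572 = -157360$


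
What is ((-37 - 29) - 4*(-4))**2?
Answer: 2500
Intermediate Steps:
((-37 - 29) - 4*(-4))**2 = (-66 + 16)**2 = (-50)**2 = 2500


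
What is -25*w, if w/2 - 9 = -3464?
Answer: 172750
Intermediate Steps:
w = -6910 (w = 18 + 2*(-3464) = 18 - 6928 = -6910)
-25*w = -25*(-6910) = 172750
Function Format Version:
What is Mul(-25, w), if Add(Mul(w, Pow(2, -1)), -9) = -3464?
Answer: 172750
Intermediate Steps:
w = -6910 (w = Add(18, Mul(2, -3464)) = Add(18, -6928) = -6910)
Mul(-25, w) = Mul(-25, -6910) = 172750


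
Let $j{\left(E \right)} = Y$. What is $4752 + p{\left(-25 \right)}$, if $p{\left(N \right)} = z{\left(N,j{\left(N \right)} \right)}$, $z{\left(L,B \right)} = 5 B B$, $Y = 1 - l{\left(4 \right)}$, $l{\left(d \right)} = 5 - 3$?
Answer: $4757$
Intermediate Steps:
$l{\left(d \right)} = 2$
$Y = -1$ ($Y = 1 - 2 = -1$)
$j{\left(E \right)} = -1$
$z{\left(L,B \right)} = 5 B^{2}$
$p{\left(N \right)} = 5$ ($p{\left(N \right)} = 5 \left(-1\right)^{2} = 5 \cdot 1 = 5$)
$4752 + p{\left(-25 \right)} = 4752 + 5 = 4757$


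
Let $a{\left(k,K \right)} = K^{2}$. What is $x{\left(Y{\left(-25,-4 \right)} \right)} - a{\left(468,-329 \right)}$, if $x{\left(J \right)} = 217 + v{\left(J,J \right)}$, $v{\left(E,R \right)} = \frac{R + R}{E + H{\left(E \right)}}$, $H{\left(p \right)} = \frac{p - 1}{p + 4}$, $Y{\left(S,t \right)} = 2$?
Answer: $- \frac{1404288}{13} \approx -1.0802 \cdot 10^{5}$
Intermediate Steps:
$H{\left(p \right)} = \frac{-1 + p}{4 + p}$
$v{\left(E,R \right)} = \frac{2 R}{E + \frac{-1 + E}{4 + E}}$ ($v{\left(E,R \right)} = \frac{R + R}{E + \frac{-1 + E}{4 + E}} = \frac{2 R}{E + \frac{-1 + E}{4 + E}}$)
$x{\left(J \right)} = 217 + \frac{2 J \left(4 + J\right)}{-1 + J + J \left(4 + J\right)}$
$x{\left(Y{\left(-25,-4 \right)} \right)} - a{\left(468,-329 \right)} = \frac{-217 + 219 \cdot 2^{2} + 1093 \cdot 2}{-1 + 2^{2} + 5 \cdot 2} - \left(-329\right)^{2} = \frac{-217 + 219 \cdot 4 + 2186}{-1 + 4 + 10} - 108241 = \frac{-217 + 876 + 2186}{13} - 108241 = \frac{1}{13} \cdot 2845 - 108241 = \frac{2845}{13} - 108241 = - \frac{1404288}{13}$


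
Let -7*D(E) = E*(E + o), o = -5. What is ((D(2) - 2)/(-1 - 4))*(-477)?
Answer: -3816/35 ≈ -109.03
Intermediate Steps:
D(E) = -E*(-5 + E)/7 (D(E) = -E*(E - 5)/7 = -E*(-5 + E)/7)
((D(2) - 2)/(-1 - 4))*(-477) = (((⅐)*2*(5 - 1*2) - 2)/(-1 - 4))*(-477) = (((⅐)*2*(5 - 2) - 2)/(-5))*(-477) = (((⅐)*2*3 - 2)*(-⅕))*(-477) = ((6/7 - 2)*(-⅕))*(-477) = -8/7*(-⅕)*(-477) = (8/35)*(-477) = -3816/35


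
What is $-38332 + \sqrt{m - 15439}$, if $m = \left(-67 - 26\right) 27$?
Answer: $-38332 + 5 i \sqrt{718} \approx -38332.0 + 133.98 i$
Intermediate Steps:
$m = -2511$ ($m = \left(-93\right) 27 = -2511$)
$-38332 + \sqrt{m - 15439} = -38332 + \sqrt{-2511 - 15439} = -38332 + \sqrt{-17950} = -38332 + 5 i \sqrt{718}$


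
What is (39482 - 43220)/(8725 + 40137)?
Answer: -1869/24431 ≈ -0.076501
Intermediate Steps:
(39482 - 43220)/(8725 + 40137) = -3738/48862 = -3738*1/48862 = -1869/24431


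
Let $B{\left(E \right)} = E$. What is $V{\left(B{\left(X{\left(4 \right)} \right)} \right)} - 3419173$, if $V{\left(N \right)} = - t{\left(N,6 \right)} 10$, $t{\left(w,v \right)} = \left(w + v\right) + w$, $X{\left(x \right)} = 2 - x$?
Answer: $-3419193$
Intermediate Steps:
$t{\left(w,v \right)} = v + 2 w$ ($t{\left(w,v \right)} = \left(v + w\right) + w = v + 2 w$)
$V{\left(N \right)} = -60 - 20 N$ ($V{\left(N \right)} = - (6 + 2 N) 10 = \left(-6 - 2 N\right) 10 = -60 - 20 N$)
$V{\left(B{\left(X{\left(4 \right)} \right)} \right)} - 3419173 = \left(-60 - 20 \left(2 - 4\right)\right) - 3419173 = \left(-60 - -40\right) - 3419173 = \left(-60 + 40\right) - 3419173 = -20 - 3419173 = -3419193$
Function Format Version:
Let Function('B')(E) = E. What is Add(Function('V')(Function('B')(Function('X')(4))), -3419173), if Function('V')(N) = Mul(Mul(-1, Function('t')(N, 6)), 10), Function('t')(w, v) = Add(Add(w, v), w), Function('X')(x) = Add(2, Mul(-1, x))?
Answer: -3419193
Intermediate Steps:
Function('t')(w, v) = Add(v, Mul(2, w)) (Function('t')(w, v) = Add(Add(v, w), w) = Add(v, Mul(2, w)))
Function('V')(N) = Add(-60, Mul(-20, N)) (Function('V')(N) = Mul(Mul(-1, Add(6, Mul(2, N))), 10) = Mul(Add(-6, Mul(-2, N)), 10) = Add(-60, Mul(-20, N)))
Add(Function('V')(Function('B')(Function('X')(4))), -3419173) = Add(Add(-60, Mul(-20, Add(2, Mul(-1, 4)))), -3419173) = Add(Add(-60, Mul(-20, Add(2, -4))), -3419173) = Add(Add(-60, Mul(-20, -2)), -3419173) = Add(Add(-60, 40), -3419173) = Add(-20, -3419173) = -3419193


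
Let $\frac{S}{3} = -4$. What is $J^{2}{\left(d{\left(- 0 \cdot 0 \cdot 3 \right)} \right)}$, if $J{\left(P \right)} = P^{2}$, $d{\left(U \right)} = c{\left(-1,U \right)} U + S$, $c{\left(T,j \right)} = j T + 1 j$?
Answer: $20736$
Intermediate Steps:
$c{\left(T,j \right)} = j + T j$ ($c{\left(T,j \right)} = T j + j = j + T j$)
$S = -12$ ($S = 3 \left(-4\right) = -12$)
$d{\left(U \right)} = -12$ ($d{\left(U \right)} = U \left(1 - 1\right) U - 12 = U 0 U - 12 = 0 U - 12 = 0 - 12 = -12$)
$J^{2}{\left(d{\left(- 0 \cdot 0 \cdot 3 \right)} \right)} = \left(\left(-12\right)^{2}\right)^{2} = 144^{2} = 20736$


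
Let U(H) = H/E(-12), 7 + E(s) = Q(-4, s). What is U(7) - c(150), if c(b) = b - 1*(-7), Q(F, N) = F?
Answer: -1734/11 ≈ -157.64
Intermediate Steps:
E(s) = -11 (E(s) = -7 - 4 = -11)
U(H) = -H/11 (U(H) = H/(-11) = H*(-1/11) = -H/11)
c(b) = 7 + b (c(b) = b + 7 = 7 + b)
U(7) - c(150) = -1/11*7 - (7 + 150) = -7/11 - 1*157 = -7/11 - 157 = -1734/11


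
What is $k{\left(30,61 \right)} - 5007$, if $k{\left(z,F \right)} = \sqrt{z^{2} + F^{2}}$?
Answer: $-5007 + \sqrt{4621} \approx -4939.0$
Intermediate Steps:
$k{\left(z,F \right)} = \sqrt{F^{2} + z^{2}}$
$k{\left(30,61 \right)} - 5007 = \sqrt{61^{2} + 30^{2}} - 5007 = \sqrt{3721 + 900} - 5007 = \sqrt{4621} - 5007 = -5007 + \sqrt{4621}$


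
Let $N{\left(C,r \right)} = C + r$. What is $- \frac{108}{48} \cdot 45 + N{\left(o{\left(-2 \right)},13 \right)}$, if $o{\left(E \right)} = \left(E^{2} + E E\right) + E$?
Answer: $- \frac{329}{4} \approx -82.25$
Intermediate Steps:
$o{\left(E \right)} = E + 2 E^{2}$ ($o{\left(E \right)} = \left(E^{2} + E^{2}\right) + E = 2 E^{2} + E = E + 2 E^{2}$)
$- \frac{108}{48} \cdot 45 + N{\left(o{\left(-2 \right)},13 \right)} = - \frac{108}{48} \cdot 45 + \left(- 2 \left(1 + 2 \left(-2\right)\right) + 13\right) = \left(-108\right) \frac{1}{48} \cdot 45 + \left(- 2 \left(1 - 4\right) + 13\right) = \left(- \frac{9}{4}\right) 45 + \left(\left(-2\right) \left(-3\right) + 13\right) = - \frac{405}{4} + \left(6 + 13\right) = - \frac{405}{4} + 19 = - \frac{329}{4}$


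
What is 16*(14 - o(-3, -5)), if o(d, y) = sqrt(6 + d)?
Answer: 224 - 16*sqrt(3) ≈ 196.29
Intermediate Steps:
16*(14 - o(-3, -5)) = 16*(14 - sqrt(6 - 3)) = 16*(14 - sqrt(3)) = 224 - 16*sqrt(3)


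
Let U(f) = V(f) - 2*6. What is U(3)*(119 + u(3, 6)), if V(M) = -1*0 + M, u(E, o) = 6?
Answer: -1125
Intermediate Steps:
V(M) = M (V(M) = 0 + M = M)
U(f) = -12 + f (U(f) = f - 2*6 = f - 12 = -12 + f)
U(3)*(119 + u(3, 6)) = (-12 + 3)*(119 + 6) = -9*125 = -1125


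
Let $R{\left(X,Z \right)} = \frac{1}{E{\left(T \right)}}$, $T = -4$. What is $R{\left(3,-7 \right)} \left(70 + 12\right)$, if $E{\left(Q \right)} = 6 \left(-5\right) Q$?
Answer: $\frac{41}{60} \approx 0.68333$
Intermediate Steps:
$E{\left(Q \right)} = - 30 Q$
$R{\left(X,Z \right)} = \frac{1}{120}$ ($R{\left(X,Z \right)} = \frac{1}{\left(-30\right) \left(-4\right)} = \frac{1}{120}$)
$R{\left(3,-7 \right)} \left(70 + 12\right) = \frac{70 + 12}{120} = \frac{1}{120} \cdot 82 = \frac{41}{60}$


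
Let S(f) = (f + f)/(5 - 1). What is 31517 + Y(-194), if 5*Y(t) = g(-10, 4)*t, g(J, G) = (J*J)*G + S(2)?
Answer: 79791/5 ≈ 15958.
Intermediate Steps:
S(f) = f/2 (S(f) = (2*f)/4 = (2*f)*(¼) = f/2)
g(J, G) = 1 + G*J² (g(J, G) = (J*J)*G + (½)*2 = J²*G + 1 = G*J² + 1 = 1 + G*J²)
Y(t) = 401*t/5 (Y(t) = ((1 + 4*(-10)²)*t)/5 = ((1 + 4*100)*t)/5 = ((1 + 400)*t)/5 = (401*t)/5 = 401*t/5)
31517 + Y(-194) = 31517 + (401/5)*(-194) = 31517 - 77794/5 = 79791/5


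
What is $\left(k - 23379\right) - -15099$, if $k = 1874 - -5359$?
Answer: $-1047$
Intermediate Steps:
$k = 7233$ ($k = 1874 + 5359 = 7233$)
$\left(k - 23379\right) - -15099 = \left(7233 - 23379\right) - -15099 = \left(7233 - 23379\right) + 15099 = -16146 + 15099 = -1047$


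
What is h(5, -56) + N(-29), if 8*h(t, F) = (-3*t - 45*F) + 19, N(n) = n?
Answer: 573/2 ≈ 286.50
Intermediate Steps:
h(t, F) = 19/8 - 45*F/8 - 3*t/8 (h(t, F) = ((-3*t - 45*F) + 19)/8 = ((-45*F - 3*t) + 19)/8 = (19 - 45*F - 3*t)/8 = 19/8 - 45*F/8 - 3*t/8)
h(5, -56) + N(-29) = (19/8 - 45/8*(-56) - 3/8*5) - 29 = (19/8 + 315 - 15/8) - 29 = 631/2 - 29 = 573/2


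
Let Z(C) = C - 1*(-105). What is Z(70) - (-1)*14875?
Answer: 15050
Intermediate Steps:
Z(C) = 105 + C (Z(C) = C + 105 = 105 + C)
Z(70) - (-1)*14875 = (105 + 70) - (-1)*14875 = 175 - 1*(-14875) = 175 + 14875 = 15050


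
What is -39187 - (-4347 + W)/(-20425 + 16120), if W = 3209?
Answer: -168701173/4305 ≈ -39187.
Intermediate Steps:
-39187 - (-4347 + W)/(-20425 + 16120) = -39187 - (-4347 + 3209)/(-20425 + 16120) = -39187 - (-1138)/(-4305) = -39187 - (-1138)*(-1)/4305 = -39187 - 1*1138/4305 = -39187 - 1138/4305 = -168701173/4305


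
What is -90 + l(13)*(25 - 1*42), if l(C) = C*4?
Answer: -974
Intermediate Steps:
l(C) = 4*C
-90 + l(13)*(25 - 1*42) = -90 + (4*13)*(25 - 1*42) = -90 + 52*(25 - 42) = -90 + 52*(-17) = -90 - 884 = -974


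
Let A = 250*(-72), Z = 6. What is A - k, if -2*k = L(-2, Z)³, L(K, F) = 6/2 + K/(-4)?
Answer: -287657/16 ≈ -17979.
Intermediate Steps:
L(K, F) = 3 - K/4 (L(K, F) = 6*(½) + K*(-¼) = 3 - K/4)
k = -343/16 (k = -(3 - ¼*(-2))³/2 = -(3 + ½)³/2 = -(7/2)³/2 = -½*343/8 = -343/16 ≈ -21.438)
A = -18000
A - k = -18000 - 1*(-343/16) = -18000 + 343/16 = -287657/16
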